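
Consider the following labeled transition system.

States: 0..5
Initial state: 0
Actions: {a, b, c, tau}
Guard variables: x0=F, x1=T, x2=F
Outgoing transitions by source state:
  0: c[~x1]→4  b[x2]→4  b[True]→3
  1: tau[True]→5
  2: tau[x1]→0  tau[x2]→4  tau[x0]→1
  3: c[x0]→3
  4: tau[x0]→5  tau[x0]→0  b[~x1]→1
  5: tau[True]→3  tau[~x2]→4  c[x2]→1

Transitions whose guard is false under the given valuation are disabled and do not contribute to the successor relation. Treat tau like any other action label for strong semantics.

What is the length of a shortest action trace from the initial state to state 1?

Answer: UNREACHABLE

Trace:
BFS to 1:
  L0 = {0}
  L1 = {3}
1 never appears.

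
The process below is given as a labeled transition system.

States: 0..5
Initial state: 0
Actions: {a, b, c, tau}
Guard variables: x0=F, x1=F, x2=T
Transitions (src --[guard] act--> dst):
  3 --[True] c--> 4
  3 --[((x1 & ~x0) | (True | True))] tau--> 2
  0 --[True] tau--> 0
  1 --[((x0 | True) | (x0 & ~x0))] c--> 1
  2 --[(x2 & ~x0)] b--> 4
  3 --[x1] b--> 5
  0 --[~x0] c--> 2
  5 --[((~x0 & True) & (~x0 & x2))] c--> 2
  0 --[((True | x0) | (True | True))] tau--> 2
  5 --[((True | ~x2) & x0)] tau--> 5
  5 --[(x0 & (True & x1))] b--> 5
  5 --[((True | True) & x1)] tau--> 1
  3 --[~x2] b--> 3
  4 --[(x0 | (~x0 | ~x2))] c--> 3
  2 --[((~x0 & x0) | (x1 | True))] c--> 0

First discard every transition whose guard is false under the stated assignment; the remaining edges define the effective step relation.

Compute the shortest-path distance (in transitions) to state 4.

Answer: 2

Analysis:
Breadth-first toward 4:
  Layer 0: {0}
  Layer 1: {2}
  Layer 2: {4}
4 enters at depth 2; path c·b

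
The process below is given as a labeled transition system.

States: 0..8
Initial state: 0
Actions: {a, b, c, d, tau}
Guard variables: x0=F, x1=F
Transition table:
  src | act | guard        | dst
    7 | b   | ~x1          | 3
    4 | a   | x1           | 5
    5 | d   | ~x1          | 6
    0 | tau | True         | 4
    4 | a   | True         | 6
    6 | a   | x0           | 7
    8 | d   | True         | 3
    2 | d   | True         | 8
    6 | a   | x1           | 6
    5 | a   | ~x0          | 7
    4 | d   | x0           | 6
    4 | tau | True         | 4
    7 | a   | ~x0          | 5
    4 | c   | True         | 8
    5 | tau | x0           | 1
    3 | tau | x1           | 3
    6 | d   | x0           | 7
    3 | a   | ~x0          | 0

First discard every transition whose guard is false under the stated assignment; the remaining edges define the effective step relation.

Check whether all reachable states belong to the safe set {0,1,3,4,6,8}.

Safe = {0,1,3,4,6,8}
Reach set: {0,3,4,6,8}
  0: ok
  3: ok
  4: ok
  6: ok
  8: ok

Answer: INVARIANT HOLDS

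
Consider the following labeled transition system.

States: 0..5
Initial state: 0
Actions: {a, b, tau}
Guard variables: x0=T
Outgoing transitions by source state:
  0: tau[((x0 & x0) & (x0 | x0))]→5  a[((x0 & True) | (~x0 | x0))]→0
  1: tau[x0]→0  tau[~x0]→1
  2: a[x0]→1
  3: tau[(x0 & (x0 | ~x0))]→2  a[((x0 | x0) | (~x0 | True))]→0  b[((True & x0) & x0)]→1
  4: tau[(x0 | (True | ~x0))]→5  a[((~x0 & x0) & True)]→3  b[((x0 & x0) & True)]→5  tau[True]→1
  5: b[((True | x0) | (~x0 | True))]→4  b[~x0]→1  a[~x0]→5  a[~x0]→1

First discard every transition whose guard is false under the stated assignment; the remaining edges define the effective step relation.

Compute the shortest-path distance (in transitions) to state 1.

Breadth-first toward 1:
  depth 0: {0}
  depth 1: {5}
  depth 2: {4}
  depth 3: {1}
depth(1)=3, e.g. tau·b·tau

Answer: 3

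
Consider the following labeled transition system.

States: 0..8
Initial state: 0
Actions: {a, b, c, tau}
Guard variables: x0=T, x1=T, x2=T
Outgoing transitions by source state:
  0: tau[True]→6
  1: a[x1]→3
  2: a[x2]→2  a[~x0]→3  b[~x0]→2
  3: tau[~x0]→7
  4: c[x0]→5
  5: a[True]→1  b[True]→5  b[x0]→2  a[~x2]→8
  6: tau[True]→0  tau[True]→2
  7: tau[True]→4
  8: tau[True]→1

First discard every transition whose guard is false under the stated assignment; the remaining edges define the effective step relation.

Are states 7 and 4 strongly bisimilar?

Bisimulation quotient by refinement:
  π0 = {{0,1,2,3,4,5,6,7,8}}
  π1 = {{0,6,7,8},{1,2},{3},{4},{5}}
  π2 = {{0},{1},{2},{3},{4},{5},{6},{7},{8}}
stable after 3 split(s): 9 block(s)
class of 7: {7}; class of 4: {4}

Answer: NOT BISIMILAR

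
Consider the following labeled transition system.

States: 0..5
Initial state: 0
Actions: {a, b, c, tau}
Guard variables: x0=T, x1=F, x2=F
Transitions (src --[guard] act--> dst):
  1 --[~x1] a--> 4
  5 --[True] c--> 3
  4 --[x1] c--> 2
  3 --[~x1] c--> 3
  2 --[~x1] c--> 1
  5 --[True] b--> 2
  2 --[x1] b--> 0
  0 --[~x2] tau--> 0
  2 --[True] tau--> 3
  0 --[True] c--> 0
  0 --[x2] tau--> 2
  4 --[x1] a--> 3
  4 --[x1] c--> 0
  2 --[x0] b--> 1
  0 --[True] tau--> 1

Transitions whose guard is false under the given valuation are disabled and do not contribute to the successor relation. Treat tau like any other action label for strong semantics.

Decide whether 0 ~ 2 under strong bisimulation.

Refine partition for ~:
  π0 = {{0,1,2,3,4,5}}
  π1 = {{0},{1},{2},{3},{4},{5}}
6 equivalence class(es) (converged in 2)
0∈{0}, 2∈{2}

Answer: NOT BISIMILAR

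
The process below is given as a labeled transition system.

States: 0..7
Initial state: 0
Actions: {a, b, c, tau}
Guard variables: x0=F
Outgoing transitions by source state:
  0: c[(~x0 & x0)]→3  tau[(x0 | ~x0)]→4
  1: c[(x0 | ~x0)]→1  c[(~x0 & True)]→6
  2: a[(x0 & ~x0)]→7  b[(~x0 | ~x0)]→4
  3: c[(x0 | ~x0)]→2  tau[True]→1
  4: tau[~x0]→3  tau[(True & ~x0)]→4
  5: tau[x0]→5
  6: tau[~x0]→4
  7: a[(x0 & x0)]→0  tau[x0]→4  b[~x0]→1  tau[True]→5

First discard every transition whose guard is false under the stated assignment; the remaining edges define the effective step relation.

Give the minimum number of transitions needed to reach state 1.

BFS to 1:
  Layer 0: {0}
  Layer 1: {4}
  Layer 2: {3}
  Layer 3: {1,2}
first hit 1 at d=3 via tau·tau·tau

Answer: 3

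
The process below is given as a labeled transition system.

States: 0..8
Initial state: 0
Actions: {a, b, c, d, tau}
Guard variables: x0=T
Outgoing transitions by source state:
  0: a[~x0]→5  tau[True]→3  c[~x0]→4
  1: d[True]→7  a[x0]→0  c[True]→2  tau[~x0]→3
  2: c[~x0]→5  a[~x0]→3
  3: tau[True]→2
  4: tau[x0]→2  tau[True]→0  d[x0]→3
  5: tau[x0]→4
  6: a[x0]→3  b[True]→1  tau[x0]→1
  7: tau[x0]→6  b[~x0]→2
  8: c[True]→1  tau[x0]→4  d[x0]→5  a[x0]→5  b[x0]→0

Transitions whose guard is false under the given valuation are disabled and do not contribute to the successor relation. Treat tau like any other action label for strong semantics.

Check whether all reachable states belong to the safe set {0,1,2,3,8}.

Inv-set: {0,1,2,3,8}
Reachable = {0,2,3}
  0: safe
  2: safe
  3: safe

Answer: INVARIANT HOLDS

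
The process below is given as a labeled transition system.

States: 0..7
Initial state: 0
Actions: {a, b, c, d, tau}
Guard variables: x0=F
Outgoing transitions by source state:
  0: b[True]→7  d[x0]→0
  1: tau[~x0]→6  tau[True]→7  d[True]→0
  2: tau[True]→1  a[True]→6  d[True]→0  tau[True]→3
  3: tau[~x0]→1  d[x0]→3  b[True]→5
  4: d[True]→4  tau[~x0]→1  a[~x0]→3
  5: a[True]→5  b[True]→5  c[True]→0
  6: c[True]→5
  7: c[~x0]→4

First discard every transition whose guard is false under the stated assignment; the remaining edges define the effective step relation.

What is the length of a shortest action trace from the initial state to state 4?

Answer: 2

Working:
BFS to 4:
  Layer 0: {0}
  Layer 1: {7}
  Layer 2: {4}
4 enters at depth 2; path b·c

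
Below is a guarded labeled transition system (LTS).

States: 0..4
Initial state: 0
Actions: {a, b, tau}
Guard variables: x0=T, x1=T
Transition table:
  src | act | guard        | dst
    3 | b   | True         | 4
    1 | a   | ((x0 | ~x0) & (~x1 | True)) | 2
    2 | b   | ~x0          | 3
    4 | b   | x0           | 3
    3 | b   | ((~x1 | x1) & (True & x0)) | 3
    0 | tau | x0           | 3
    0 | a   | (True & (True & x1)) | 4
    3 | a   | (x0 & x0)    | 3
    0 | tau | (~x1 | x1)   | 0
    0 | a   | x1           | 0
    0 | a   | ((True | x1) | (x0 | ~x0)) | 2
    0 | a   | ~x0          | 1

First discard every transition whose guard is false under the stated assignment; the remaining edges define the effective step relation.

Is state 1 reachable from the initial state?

Answer: UNREACHABLE

Analysis:
Guard filter leaves 10 enabled edge(s).
L0 = {0}
L1 = {2,3,4}  now seen {0,2,3,4}
Reachable = {0,2,3,4}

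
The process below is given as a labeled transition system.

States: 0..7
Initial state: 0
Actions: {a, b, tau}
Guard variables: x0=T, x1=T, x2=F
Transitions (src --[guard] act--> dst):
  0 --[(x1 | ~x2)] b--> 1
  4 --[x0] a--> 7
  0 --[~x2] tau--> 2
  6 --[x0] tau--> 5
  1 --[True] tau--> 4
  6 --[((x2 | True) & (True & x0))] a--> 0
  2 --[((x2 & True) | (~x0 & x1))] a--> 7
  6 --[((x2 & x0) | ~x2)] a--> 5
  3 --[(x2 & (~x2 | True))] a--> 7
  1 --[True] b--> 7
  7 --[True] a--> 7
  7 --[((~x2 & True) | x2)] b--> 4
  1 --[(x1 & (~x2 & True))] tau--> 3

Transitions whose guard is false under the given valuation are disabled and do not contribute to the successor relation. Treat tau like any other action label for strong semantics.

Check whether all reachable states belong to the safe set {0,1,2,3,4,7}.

Answer: INVARIANT HOLDS

Analysis:
Safe = {0,1,2,3,4,7}
Reachable = {0,1,2,3,4,7}
  0: ✓
  1: ✓
  2: ✓
  3: ✓
  4: ✓
  7: ✓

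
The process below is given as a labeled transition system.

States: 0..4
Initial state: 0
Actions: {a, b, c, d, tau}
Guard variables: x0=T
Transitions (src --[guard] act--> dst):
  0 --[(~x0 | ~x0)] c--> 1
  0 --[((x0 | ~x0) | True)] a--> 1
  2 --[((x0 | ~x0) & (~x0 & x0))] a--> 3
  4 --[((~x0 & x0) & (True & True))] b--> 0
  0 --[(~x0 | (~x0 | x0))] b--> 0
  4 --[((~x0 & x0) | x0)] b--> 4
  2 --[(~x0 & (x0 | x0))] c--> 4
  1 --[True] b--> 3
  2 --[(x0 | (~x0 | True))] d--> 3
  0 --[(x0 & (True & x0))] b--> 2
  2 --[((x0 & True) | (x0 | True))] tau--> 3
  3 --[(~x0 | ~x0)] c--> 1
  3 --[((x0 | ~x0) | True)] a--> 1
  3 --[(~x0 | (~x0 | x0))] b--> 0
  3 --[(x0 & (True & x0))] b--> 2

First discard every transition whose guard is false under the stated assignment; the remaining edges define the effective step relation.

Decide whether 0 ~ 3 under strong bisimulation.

Bisimulation quotient by refinement:
  π0 = {{0,1,2,3,4}}
  π1 = {{0,3},{1,4},{2}}
  π2 = {{0,3},{1},{2},{4}}
4 equivalence class(es) (converged in 3)
[0]={0,3}  [3]={0,3}

Answer: BISIMILAR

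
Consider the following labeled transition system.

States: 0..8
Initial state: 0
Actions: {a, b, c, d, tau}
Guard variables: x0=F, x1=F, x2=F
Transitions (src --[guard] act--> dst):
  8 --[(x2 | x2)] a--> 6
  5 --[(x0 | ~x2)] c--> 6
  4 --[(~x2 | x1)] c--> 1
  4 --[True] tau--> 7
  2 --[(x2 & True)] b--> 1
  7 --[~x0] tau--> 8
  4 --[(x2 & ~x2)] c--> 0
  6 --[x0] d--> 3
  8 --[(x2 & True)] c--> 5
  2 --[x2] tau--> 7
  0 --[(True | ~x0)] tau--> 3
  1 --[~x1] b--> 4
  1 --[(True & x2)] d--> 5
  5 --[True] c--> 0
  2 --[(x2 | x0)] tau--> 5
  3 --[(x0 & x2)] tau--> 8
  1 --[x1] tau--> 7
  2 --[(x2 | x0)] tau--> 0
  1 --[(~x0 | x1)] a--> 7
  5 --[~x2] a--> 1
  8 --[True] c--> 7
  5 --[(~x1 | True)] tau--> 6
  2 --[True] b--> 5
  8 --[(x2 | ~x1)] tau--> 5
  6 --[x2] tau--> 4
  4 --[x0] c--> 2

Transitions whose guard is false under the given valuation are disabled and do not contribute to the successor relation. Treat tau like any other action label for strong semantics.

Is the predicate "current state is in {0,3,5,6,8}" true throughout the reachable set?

Safe = {0,3,5,6,8}
R = {0,3}
  0: ✓
  3: ✓

Answer: INVARIANT HOLDS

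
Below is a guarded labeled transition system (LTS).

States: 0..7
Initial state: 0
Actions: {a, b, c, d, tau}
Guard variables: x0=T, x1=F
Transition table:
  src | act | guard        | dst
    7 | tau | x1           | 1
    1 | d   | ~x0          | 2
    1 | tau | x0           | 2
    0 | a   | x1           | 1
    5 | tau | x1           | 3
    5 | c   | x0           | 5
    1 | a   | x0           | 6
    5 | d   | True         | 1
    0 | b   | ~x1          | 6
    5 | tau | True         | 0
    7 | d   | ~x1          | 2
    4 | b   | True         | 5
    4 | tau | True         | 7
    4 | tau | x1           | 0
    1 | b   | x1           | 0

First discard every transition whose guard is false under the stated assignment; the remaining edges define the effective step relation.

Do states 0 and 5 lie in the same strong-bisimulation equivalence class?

Answer: NOT BISIMILAR

Analysis:
Compute ~ classes (split until stable):
  round 0: {{0,1,2,3,4,5,6,7}}
  round 1: {{0},{1},{2,3,6},{4},{5},{7}}
Fixed point at round 2; 6 class(es).
[0]={0}  [5]={5}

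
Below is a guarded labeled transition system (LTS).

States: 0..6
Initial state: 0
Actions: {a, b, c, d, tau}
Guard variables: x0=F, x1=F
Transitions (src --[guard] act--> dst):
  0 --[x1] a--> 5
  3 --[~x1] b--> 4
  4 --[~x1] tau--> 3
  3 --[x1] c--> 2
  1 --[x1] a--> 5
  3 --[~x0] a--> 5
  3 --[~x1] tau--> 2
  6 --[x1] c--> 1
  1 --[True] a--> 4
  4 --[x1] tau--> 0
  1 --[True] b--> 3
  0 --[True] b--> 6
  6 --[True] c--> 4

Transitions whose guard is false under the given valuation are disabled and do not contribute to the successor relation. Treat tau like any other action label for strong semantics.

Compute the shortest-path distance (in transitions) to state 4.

Layered search for 4:
  Layer 0: {0}
  Layer 1: {6}
  Layer 2: {4}
4 enters at depth 2; path b·c

Answer: 2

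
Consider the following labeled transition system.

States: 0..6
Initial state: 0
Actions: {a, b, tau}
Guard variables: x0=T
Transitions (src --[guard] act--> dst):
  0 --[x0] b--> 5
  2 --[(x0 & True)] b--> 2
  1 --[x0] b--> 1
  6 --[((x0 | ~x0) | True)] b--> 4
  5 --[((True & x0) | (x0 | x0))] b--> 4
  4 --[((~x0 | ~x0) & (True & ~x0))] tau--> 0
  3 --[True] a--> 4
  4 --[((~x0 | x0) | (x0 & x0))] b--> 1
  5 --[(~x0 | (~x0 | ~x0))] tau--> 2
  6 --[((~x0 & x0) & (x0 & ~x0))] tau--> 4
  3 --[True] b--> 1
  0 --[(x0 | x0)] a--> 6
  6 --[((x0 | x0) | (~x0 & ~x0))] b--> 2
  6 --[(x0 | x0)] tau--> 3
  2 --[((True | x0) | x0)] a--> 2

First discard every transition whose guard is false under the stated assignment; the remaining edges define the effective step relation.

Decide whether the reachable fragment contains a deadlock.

Answer: DEADLOCK-FREE

Working:
Reachable = {0,1,2,3,4,5,6}
  0: a→6  b→5  [deg 2]
  1: b→1  [deg 1]
  2: a→2  b→2  [deg 2]
  3: a→4  b→1  [deg 2]
  4: b→1  [deg 1]
  5: b→4  [deg 1]
  6: b→2  b→4  tau→3  [deg 3]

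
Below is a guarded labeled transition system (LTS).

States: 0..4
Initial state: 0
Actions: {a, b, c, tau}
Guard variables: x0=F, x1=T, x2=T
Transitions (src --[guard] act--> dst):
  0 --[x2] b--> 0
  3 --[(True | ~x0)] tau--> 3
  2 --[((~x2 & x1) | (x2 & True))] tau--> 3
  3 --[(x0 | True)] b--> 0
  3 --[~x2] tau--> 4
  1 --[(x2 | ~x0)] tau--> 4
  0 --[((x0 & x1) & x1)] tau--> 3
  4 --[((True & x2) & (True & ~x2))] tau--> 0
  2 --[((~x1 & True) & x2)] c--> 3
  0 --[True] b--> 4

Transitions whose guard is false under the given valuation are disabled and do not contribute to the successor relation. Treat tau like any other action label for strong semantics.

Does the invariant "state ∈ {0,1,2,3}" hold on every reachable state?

Answer: INVARIANT VIOLATED at state 4

Trace:
Inv-set: {0,1,2,3}
Reachable = {0,4}
  0: safe
  4: outside
counterexample path to 4: b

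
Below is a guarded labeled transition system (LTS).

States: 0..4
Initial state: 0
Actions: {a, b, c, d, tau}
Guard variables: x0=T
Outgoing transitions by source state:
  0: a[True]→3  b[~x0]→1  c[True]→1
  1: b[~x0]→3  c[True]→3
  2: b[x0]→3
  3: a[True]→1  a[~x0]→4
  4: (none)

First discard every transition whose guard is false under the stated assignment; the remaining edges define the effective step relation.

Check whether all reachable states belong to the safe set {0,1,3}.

Safe = {0,1,3}
R = {0,1,3}
  0: ok
  1: ok
  3: ok

Answer: INVARIANT HOLDS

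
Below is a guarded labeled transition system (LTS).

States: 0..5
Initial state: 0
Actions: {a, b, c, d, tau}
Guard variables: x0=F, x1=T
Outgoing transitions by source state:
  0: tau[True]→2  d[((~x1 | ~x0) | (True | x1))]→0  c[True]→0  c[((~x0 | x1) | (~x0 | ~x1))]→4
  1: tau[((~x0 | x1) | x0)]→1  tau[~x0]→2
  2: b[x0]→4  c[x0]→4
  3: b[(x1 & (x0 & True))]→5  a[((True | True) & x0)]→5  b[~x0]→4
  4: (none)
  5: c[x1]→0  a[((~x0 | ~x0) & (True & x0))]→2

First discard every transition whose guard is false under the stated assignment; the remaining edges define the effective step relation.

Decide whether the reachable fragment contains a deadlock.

Answer: DEADLOCK at state 2

Analysis:
Reachable = {0,2,4}
  0: c→0  c→4  d→0  tau→2  [4 out]
  2: ∅  [STUCK]
  4: ∅  [STUCK]
Path to 2: tau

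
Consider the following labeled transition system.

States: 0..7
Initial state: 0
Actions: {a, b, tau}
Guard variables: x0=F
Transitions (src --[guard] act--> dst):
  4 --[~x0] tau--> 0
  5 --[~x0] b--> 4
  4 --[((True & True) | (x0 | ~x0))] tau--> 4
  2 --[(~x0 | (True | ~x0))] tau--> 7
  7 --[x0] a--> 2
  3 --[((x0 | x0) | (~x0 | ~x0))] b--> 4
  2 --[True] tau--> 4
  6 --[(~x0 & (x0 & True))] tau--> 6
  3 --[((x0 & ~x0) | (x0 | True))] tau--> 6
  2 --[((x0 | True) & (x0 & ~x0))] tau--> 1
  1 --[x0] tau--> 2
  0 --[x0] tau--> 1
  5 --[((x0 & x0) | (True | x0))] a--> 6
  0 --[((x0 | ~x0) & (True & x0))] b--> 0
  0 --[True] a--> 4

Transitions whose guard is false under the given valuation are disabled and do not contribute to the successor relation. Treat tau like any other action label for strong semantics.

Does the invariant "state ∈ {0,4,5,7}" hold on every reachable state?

Safe = {0,4,5,7}
R = {0,4}
  0: ✓
  4: ✓

Answer: INVARIANT HOLDS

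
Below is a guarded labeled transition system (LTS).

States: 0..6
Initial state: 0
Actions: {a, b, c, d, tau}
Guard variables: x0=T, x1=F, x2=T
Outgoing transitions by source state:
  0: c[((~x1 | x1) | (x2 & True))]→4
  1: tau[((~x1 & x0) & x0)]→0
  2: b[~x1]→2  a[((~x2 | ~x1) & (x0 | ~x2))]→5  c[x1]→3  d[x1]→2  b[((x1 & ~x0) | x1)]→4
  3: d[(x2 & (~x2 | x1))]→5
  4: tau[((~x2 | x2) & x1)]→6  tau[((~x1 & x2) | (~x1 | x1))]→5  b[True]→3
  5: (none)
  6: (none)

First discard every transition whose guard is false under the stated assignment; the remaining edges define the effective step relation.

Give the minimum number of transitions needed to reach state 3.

Answer: 2

Analysis:
BFS to 3:
  depth 0: {0}
  depth 1: {4}
  depth 2: {3,5}
3 enters at depth 2; path c·b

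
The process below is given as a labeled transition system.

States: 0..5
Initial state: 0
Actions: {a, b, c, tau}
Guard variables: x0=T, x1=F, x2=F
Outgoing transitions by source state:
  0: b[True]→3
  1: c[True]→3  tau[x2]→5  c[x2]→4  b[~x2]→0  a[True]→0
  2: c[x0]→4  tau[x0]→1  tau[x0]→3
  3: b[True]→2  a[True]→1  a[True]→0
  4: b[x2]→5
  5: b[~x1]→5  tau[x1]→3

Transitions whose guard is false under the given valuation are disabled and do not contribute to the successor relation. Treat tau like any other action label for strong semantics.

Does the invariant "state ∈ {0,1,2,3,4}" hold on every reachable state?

Answer: INVARIANT HOLDS

Working:
Inv-set: {0,1,2,3,4}
Reach set: {0,1,2,3,4}
  0: ok
  1: ok
  2: ok
  3: ok
  4: ok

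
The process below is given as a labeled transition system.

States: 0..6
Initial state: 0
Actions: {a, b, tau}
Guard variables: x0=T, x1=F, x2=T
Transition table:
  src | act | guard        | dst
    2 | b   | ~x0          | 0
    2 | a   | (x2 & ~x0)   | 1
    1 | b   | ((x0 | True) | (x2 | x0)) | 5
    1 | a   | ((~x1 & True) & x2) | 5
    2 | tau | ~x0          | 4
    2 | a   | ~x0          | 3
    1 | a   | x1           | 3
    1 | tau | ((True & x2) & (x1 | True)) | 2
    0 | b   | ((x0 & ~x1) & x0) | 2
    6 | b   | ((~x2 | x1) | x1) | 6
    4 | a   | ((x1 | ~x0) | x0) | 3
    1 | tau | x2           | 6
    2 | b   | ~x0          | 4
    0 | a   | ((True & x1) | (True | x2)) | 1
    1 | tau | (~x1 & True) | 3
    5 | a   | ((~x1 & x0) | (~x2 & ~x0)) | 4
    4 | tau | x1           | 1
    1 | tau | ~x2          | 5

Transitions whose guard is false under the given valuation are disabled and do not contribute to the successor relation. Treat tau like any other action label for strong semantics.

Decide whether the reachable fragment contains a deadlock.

Answer: DEADLOCK at state 2

Trace:
R = {0,1,2,3,4,5,6}
  0: a→1  b→2  [2 out]
  1: a→5  b→5  tau→2  tau→3  tau→6  [5 out]
  2: ∅  [deadlock]
  3: ∅  [deadlock]
  4: a→3  [1 out]
  5: a→4  [1 out]
  6: ∅  [deadlock]
Path to 2: b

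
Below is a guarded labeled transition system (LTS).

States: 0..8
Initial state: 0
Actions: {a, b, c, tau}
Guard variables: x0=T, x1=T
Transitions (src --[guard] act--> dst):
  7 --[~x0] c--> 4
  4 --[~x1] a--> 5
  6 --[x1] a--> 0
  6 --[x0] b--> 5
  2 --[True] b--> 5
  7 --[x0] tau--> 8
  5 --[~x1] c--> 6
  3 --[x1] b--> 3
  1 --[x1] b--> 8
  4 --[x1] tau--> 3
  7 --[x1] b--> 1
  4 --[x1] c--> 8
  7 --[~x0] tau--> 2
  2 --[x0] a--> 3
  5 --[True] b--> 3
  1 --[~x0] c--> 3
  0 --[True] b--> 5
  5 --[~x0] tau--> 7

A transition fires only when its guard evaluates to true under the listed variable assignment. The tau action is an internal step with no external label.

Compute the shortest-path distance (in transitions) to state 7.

Answer: UNREACHABLE

Trace:
Layered search for 7:
  depth 0: {0}
  depth 1: {5}
  depth 2: {3}
7 never appears.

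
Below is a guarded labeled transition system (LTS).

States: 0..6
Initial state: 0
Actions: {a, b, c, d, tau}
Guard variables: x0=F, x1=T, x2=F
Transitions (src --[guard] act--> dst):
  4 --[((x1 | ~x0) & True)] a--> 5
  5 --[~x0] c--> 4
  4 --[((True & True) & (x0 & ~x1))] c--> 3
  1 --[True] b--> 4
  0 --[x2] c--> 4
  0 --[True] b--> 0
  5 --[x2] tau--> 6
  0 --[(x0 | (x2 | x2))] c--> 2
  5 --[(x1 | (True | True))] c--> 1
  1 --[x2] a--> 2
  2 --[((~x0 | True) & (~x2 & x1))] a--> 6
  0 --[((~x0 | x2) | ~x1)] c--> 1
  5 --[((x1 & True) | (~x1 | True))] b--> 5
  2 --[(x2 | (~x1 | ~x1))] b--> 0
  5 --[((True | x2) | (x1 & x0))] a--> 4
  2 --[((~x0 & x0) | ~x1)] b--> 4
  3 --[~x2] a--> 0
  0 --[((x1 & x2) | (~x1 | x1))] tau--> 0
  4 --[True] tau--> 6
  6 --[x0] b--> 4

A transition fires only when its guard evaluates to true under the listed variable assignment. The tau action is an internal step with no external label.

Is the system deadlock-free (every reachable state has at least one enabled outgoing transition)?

Answer: DEADLOCK at state 6

Trace:
R = {0,1,4,5,6}
  0: b→0  c→1  tau→0  [deg 3]
  1: b→4  [deg 1]
  4: a→5  tau→6  [deg 2]
  5: a→4  b→5  c→1  c→4  [deg 4]
  6: ∅  [STUCK]
witness 6: c·b·tau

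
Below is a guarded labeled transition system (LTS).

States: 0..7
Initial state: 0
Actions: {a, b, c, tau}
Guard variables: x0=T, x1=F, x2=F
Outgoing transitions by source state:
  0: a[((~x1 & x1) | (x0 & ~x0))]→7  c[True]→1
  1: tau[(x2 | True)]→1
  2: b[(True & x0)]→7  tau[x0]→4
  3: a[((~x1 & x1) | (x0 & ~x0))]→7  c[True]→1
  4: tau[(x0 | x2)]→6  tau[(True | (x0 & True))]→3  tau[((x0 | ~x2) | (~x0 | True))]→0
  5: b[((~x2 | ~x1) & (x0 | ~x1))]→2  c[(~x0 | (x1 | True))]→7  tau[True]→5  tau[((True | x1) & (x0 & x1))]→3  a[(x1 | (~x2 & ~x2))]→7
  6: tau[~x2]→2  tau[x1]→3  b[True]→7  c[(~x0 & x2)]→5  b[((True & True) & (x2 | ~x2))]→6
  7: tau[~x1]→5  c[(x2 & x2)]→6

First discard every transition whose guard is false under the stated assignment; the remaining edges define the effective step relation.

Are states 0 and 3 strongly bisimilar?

Refine partition for ~:
  P[0] = {{0,1,2,3,4,5,6,7}}
  P[1] = {{0,3},{1,4,7},{2,6},{5}}
  P[2] = {{0,3},{1},{2},{4},{5},{6},{7}}
7 equivalence class(es) (converged in 3)
[0]={0,3}  [3]={0,3}

Answer: BISIMILAR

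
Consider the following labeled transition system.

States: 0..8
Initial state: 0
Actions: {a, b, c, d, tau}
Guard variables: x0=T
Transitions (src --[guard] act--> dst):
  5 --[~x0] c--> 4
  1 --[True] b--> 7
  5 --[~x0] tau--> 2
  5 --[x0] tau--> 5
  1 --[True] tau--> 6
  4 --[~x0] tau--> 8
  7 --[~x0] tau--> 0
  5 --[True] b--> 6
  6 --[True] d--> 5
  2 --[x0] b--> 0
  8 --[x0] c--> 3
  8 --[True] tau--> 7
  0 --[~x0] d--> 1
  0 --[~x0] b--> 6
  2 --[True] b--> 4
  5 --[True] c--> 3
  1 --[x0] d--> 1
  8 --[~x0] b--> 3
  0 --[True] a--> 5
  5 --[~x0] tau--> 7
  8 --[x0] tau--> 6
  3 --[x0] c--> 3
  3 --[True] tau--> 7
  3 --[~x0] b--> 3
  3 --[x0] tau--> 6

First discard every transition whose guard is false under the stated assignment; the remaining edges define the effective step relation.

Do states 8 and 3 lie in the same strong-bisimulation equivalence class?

Bisimulation quotient by refinement:
  round 0: {{0,1,2,3,4,5,6,7,8}}
  round 1: {{0},{1},{2},{3,8},{4,7},{5},{6}}
stable after 2 split(s): 7 block(s)
8∈{3,8}, 3∈{3,8}

Answer: BISIMILAR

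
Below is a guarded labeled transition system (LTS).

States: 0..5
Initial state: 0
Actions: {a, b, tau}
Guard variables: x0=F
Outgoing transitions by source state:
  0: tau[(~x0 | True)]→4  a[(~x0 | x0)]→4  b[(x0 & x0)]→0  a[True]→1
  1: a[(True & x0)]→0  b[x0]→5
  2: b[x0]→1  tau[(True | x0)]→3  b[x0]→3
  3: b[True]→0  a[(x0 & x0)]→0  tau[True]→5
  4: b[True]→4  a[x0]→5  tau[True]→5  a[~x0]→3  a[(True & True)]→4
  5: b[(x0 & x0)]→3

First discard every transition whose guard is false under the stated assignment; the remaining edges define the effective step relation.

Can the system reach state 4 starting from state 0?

10 transition(s) survive guard evaluation.
L0 = {0}
L1 = {1,4}  now seen {0,1,4}
L2 = {3,5}  now seen {0,1,3,4,5}
Reachable = {0,1,3,4,5}
witness 4: tau

Answer: REACHABLE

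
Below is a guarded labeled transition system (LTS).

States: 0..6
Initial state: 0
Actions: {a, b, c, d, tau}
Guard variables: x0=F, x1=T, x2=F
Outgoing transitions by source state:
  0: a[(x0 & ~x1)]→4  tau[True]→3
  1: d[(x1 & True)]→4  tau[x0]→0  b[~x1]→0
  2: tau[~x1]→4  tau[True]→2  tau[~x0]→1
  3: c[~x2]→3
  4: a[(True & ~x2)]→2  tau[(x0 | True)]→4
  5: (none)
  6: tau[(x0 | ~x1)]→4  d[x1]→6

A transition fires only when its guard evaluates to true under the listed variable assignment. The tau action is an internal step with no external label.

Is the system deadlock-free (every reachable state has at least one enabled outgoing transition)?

R = {0,3}
  0: tau→3  [1 out]
  3: c→3  [1 out]

Answer: DEADLOCK-FREE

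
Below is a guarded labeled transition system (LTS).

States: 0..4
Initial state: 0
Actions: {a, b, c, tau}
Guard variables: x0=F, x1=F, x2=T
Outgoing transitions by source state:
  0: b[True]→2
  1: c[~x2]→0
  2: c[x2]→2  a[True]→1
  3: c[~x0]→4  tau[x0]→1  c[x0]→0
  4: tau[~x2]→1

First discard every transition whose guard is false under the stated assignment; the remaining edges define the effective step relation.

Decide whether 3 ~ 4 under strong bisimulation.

Compute ~ classes (split until stable):
  round 0: {{0,1,2,3,4}}
  round 1: {{0},{1,4},{2},{3}}
Fixed point at round 2; 4 class(es).
[3]={3}  [4]={1,4}

Answer: NOT BISIMILAR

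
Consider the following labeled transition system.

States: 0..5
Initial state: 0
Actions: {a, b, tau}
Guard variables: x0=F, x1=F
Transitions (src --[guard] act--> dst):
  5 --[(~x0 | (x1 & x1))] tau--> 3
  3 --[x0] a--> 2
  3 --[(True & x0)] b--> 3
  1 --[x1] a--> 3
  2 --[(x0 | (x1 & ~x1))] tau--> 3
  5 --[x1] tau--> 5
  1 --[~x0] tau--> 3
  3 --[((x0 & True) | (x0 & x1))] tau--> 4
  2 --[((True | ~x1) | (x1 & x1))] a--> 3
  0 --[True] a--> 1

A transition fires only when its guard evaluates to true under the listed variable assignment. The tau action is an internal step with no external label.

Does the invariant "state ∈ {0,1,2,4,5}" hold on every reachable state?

Answer: INVARIANT VIOLATED at state 3

Analysis:
Inv-set: {0,1,2,4,5}
Reach set: {0,1,3}
  0: ok
  1: ok
  3: outside
reach 3 via a·tau — violates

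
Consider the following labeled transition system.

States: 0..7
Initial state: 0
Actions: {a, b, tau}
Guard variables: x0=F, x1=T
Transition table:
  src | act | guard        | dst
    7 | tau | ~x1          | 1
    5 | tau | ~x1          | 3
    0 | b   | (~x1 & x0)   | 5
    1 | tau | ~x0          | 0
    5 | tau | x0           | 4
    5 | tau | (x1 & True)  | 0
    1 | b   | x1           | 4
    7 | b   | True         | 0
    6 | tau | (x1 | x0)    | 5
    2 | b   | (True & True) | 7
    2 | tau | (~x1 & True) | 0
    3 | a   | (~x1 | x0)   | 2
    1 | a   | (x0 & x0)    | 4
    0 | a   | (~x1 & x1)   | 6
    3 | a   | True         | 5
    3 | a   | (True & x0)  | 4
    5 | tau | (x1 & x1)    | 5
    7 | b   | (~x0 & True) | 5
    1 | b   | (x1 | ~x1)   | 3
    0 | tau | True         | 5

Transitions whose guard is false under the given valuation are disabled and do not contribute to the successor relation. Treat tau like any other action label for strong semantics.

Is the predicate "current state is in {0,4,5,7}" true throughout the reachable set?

Allowed set {0,4,5,7}
R = {0,5}
  0: ✓
  5: ✓

Answer: INVARIANT HOLDS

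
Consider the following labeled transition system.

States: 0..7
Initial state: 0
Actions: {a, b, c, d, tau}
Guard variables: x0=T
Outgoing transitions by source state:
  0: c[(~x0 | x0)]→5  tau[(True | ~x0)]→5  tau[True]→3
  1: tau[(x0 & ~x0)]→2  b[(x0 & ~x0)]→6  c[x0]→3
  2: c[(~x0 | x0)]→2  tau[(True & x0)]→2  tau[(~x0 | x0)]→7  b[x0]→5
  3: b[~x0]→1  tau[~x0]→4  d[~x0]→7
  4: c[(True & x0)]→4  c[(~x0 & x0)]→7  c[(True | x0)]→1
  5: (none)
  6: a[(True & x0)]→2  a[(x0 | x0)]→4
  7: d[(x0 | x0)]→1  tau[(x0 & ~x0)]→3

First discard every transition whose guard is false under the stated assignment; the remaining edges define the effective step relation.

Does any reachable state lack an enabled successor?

Reachable = {0,3,5}
  0: c→5  tau→3  tau→5  [3 exit(s)]
  3: ∅  [STUCK]
  5: ∅  [STUCK]
Path to 3: tau

Answer: DEADLOCK at state 3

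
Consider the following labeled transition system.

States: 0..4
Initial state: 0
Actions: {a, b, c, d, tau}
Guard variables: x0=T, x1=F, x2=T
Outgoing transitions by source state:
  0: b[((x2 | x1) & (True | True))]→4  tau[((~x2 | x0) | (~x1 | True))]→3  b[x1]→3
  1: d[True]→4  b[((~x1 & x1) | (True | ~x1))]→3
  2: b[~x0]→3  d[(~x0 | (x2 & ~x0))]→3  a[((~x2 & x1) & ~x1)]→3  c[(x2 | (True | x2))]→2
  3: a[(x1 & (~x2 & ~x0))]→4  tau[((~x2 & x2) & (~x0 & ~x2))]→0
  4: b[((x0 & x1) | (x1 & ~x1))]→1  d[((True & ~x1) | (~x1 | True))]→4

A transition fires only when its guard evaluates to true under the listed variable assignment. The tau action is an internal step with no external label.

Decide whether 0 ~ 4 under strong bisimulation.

Answer: NOT BISIMILAR

Working:
Refine partition for ~:
  round 0: {{0,1,2,3,4}}
  round 1: {{0},{1},{2},{3},{4}}
5 equivalence class(es) (converged in 2)
class of 0: {0}; class of 4: {4}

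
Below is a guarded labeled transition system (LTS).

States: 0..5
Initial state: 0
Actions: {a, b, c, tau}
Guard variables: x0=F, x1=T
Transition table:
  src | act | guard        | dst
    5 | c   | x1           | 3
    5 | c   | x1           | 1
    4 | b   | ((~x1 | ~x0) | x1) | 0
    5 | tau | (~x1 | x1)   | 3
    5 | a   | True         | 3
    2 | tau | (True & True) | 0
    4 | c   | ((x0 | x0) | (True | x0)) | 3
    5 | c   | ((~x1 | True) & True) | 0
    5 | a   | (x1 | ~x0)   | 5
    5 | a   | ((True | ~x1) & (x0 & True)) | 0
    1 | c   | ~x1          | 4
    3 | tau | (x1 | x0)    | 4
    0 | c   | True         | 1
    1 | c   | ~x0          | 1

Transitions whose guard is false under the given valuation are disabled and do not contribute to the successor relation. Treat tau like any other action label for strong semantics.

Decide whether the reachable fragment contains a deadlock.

Answer: DEADLOCK-FREE

Working:
Reachable = {0,1}
  0: c→1  [1 exit(s)]
  1: c→1  [1 exit(s)]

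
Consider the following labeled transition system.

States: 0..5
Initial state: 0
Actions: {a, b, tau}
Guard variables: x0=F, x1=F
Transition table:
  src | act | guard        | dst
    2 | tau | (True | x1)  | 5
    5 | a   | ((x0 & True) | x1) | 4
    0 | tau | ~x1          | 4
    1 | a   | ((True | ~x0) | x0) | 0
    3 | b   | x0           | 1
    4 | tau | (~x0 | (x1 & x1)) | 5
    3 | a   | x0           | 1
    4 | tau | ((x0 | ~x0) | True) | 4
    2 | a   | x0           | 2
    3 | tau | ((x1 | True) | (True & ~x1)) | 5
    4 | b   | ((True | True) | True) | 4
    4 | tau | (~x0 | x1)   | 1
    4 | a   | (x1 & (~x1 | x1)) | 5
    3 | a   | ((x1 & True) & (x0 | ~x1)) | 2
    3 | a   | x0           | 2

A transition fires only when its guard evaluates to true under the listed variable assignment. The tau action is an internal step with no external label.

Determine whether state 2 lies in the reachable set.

Answer: UNREACHABLE

Working:
8 transition(s) survive guard evaluation.
L0 = {0}
L1 = {4}  now seen {0,4}
L2 = {1,5}  now seen {0,1,4,5}
Reach set: {0,1,4,5}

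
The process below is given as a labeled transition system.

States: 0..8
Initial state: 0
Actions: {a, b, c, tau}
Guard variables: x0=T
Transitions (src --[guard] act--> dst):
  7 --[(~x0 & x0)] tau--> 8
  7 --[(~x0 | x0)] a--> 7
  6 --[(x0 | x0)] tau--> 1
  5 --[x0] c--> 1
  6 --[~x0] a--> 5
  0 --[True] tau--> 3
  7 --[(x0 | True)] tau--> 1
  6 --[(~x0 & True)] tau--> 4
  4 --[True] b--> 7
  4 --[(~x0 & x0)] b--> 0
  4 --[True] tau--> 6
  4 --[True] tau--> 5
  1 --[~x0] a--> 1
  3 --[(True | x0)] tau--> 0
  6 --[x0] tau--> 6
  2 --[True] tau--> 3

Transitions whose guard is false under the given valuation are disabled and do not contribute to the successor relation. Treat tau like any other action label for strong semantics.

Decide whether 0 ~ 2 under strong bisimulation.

Refine partition for ~:
  π0 = {{0,1,2,3,4,5,6,7,8}}
  π1 = {{0,2,3,6},{1,8},{4},{5},{7}}
  π2 = {{0,2,3},{1,8},{4},{5},{6},{7}}
stable after 3 split(s): 6 block(s)
[0]={0,2,3}  [2]={0,2,3}

Answer: BISIMILAR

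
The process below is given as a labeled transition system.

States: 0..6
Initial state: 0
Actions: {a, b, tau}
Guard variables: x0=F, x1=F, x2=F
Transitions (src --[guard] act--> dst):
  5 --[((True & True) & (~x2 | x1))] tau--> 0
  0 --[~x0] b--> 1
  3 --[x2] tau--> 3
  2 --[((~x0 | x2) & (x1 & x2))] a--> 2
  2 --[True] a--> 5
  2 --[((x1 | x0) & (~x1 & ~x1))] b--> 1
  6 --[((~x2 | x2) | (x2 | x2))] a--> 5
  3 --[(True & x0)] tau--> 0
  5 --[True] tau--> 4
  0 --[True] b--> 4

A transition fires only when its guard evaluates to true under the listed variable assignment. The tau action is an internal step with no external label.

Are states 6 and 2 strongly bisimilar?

Bisimulation quotient by refinement:
  P[0] = {{0,1,2,3,4,5,6}}
  P[1] = {{0},{1,3,4},{2,6},{5}}
stable after 2 split(s): 4 block(s)
[6]={2,6}  [2]={2,6}

Answer: BISIMILAR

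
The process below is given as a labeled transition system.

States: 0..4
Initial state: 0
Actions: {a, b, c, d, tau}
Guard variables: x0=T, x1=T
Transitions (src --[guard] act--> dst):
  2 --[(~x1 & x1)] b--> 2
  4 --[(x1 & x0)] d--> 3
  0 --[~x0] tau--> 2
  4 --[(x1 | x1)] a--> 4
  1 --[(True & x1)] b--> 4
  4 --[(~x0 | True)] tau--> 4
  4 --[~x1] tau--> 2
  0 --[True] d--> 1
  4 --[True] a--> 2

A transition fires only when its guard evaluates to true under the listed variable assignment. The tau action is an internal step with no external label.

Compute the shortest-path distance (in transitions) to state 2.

Layered search for 2:
  L0 = {0}
  L1 = {1}
  L2 = {4}
  L3 = {2,3}
first hit 2 at d=3 via d·b·a

Answer: 3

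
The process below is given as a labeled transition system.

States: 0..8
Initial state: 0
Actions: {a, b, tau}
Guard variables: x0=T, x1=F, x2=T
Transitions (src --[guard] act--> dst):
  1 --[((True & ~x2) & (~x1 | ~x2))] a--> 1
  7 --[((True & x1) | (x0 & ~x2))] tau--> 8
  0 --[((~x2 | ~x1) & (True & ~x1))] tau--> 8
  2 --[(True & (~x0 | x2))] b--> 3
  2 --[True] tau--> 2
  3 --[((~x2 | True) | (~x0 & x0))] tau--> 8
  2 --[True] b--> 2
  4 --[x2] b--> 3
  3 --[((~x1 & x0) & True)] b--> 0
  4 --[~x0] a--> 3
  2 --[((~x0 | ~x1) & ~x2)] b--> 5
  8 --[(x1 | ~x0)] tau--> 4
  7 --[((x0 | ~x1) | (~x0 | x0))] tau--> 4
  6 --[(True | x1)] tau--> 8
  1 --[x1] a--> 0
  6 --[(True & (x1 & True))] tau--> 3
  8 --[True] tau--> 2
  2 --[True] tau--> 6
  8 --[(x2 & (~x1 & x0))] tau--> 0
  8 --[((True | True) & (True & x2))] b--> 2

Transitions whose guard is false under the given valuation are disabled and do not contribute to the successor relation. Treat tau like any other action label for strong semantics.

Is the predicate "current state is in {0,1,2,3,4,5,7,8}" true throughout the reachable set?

Inv-set: {0,1,2,3,4,5,7,8}
R = {0,2,3,6,8}
  0: safe
  2: safe
  3: safe
  6: ✗ unsafe
  8: safe
reach 6 via tau·tau·tau — violates

Answer: INVARIANT VIOLATED at state 6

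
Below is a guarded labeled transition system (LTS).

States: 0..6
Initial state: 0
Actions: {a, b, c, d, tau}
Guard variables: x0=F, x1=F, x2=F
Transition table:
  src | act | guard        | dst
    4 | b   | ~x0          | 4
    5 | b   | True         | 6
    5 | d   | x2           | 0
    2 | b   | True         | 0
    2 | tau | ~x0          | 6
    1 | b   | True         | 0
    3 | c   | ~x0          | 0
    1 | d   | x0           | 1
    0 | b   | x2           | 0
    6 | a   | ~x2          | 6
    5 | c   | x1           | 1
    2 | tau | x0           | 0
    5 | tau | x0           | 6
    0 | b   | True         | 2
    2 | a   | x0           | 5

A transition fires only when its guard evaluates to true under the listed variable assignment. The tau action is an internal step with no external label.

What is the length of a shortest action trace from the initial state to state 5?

BFS to 5:
  depth 0: {0}
  depth 1: {2}
  depth 2: {6}
5 never appears.

Answer: UNREACHABLE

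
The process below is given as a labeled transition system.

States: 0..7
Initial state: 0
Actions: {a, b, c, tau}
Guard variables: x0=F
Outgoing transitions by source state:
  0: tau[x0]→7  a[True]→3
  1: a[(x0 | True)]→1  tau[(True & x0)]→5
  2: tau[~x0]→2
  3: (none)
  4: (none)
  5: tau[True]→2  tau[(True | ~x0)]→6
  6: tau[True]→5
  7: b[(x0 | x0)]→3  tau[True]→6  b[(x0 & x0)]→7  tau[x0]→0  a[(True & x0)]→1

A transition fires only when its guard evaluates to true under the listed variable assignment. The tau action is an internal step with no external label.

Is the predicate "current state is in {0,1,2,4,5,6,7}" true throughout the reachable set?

Safe = {0,1,2,4,5,6,7}
Reachable = {0,3}
  0: safe
  3: VIOLATES
witness against invariant: a → 3

Answer: INVARIANT VIOLATED at state 3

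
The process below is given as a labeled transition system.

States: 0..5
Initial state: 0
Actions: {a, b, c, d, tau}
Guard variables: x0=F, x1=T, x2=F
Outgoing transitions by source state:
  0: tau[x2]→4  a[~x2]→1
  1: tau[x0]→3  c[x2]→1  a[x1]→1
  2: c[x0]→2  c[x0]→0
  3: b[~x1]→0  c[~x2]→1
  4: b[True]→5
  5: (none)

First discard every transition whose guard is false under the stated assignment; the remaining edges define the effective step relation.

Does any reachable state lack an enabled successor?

Answer: DEADLOCK-FREE

Working:
R = {0,1}
  0: a→1  [1 out]
  1: a→1  [1 out]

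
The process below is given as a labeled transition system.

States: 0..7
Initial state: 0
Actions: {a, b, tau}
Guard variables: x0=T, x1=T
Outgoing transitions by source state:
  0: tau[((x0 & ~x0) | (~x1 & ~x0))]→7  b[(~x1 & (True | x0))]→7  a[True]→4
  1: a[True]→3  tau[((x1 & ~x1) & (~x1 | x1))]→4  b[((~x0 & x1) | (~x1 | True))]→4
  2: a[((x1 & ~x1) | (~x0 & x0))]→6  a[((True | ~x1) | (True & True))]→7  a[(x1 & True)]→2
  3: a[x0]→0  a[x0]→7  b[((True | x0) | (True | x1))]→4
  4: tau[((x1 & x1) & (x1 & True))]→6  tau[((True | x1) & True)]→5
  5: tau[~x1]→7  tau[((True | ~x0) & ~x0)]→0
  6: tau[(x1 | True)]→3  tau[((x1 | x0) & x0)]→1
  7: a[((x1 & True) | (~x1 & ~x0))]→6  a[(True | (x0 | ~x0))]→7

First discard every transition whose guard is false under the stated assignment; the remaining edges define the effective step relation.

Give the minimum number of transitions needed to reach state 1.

Answer: 3

Analysis:
Layered search for 1:
  depth 0: {0}
  depth 1: {4}
  depth 2: {5,6}
  depth 3: {1,3}
1 enters at depth 3; path a·tau·tau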